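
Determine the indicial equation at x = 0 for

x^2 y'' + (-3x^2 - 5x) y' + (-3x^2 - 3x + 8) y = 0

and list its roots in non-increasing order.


Divide by x^2 to reach normal form y'' + P_1(x) y' + P_2(x) y = 0 with P_1(x) = -3 - 5/x and P_2(x) = -3 - 3/x + 8/x^2.
x = 0 is a singular point because the y'-coefficient -3 - 5/x has a pole at x = 0 and the y-coefficient -3 - 3/x + 8/x^2 has a pole at x = 0.
It is a regular singular point because x P_1(x) = p(x) = -3x - 5 and x^2 P_2(x) = q(x) = -3x^2 - 3x + 8 are polynomials, hence analytic at x = 0.
p(0) = -5,  q(0) = 8.
Indicial equation: r(r-1) + p(0) r + q(0) = 0, i.e. r^2 + (p(0) - 1) r + q(0) = 0, i.e. r^2 - 6 r + 8 = 0.
Discriminant: (-6)^2 - 4(8) = 4, so r = (6 ± 2)/2.
Solving: r_1 = 4, r_2 = 2.

indicial: r^2 - 6 r + 8 = 0; roots r_1 = 4, r_2 = 2


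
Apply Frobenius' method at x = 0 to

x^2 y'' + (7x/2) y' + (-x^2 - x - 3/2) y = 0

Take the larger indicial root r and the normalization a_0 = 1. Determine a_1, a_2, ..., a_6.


Write in Frobenius form y'' + (p(x)/x) y' + (q(x)/x^2) y = 0:
  p(x) = 7/2,  q(x) = -x^2 - x - 3/2.
Indicial equation: r(r-1) + (7/2) r + (-3/2) = 0 -> roots r_1 = 1/2, r_2 = -3.
Take r = r_1 = 1/2. Let y(x) = x^r sum_{n>=0} a_n x^n with a_0 = 1.
Substitute y = x^r sum a_n x^n and match x^{r+n}. The recurrence is
  D(n) a_n - 1 a_{n-1} - 1 a_{n-2} = 0,  where D(n) = (r+n)(r+n-1) + (7/2)(r+n) + (-3/2).
  a_n = [1 a_{n-1} + 1 a_{n-2}] / D(n).
Since the indicial polynomial factors as (r - r_1)(r - r_2), D(n) = (r_1 + n - r_1)(r_1 + n - r_2) = n(n + 7/2).
Evaluating step by step (a_0 = 1):
  n = 1: D(1) = 1(1 + 7/2) = 9/2; numerator = 1(1) = 1; a_1 = (1)/(9/2) = 2/9
  n = 2: D(2) = 2(2 + 7/2) = 11; numerator = 1(2/9) + 1(1) = 11/9; a_2 = (11/9)/(11) = 1/9
  n = 3: D(3) = 3(3 + 7/2) = 39/2; numerator = 1(1/9) + 1(2/9) = 1/3; a_3 = (1/3)/(39/2) = 2/117
  n = 4: D(4) = 4(4 + 7/2) = 30; numerator = 1(2/117) + 1(1/9) = 5/39; a_4 = (5/39)/(30) = 1/234
  n = 5: D(5) = 5(5 + 7/2) = 85/2; numerator = 1(1/234) + 1(2/117) = 5/234; a_5 = (5/234)/(85/2) = 1/1989
  n = 6: D(6) = 6(6 + 7/2) = 57; numerator = 1(1/1989) + 1(1/234) = 19/3978; a_6 = (19/3978)/(57) = 1/11934

r = 1/2; a_0 = 1; a_1 = 2/9; a_2 = 1/9; a_3 = 2/117; a_4 = 1/234; a_5 = 1/1989; a_6 = 1/11934


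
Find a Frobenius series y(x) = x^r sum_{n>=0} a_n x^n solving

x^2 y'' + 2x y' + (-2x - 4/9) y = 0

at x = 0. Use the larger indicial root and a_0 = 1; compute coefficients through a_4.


Write in Frobenius form y'' + (p(x)/x) y' + (q(x)/x^2) y = 0:
  p(x) = 2,  q(x) = -2x - 4/9.
Indicial equation: r(r-1) + (2) r + (-4/9) = 0 -> roots r_1 = 1/3, r_2 = -4/3.
Take r = r_1 = 1/3. Let y(x) = x^r sum_{n>=0} a_n x^n with a_0 = 1.
Substitute y = x^r sum a_n x^n and match x^{r+n}. The recurrence is
  D(n) a_n - 2 a_{n-1} = 0,  where D(n) = (r+n)(r+n-1) + (2)(r+n) + (-4/9).
  a_n = 2 / D(n) * a_{n-1}.
Since the indicial polynomial factors as (r - r_1)(r - r_2), D(n) = (r_1 + n - r_1)(r_1 + n - r_2) = n(n + 5/3).
Evaluating step by step (a_0 = 1):
  n = 1: D(1) = 1(1 + 5/3) = 8/3; numerator = 2(1) = 2; a_1 = (2)/(8/3) = 3/4
  n = 2: D(2) = 2(2 + 5/3) = 22/3; numerator = 2(3/4) = 3/2; a_2 = (3/2)/(22/3) = 9/44
  n = 3: D(3) = 3(3 + 5/3) = 14; numerator = 2(9/44) = 9/22; a_3 = (9/22)/(14) = 9/308
  n = 4: D(4) = 4(4 + 5/3) = 68/3; numerator = 2(9/308) = 9/154; a_4 = (9/154)/(68/3) = 27/10472

r = 1/3; a_0 = 1; a_1 = 3/4; a_2 = 9/44; a_3 = 9/308; a_4 = 27/10472


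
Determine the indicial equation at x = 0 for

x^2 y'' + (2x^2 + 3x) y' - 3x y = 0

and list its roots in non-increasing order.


Divide by x^2 to reach normal form y'' + P_1(x) y' + P_2(x) y = 0 with P_1(x) = 2 + 3/x and P_2(x) = -3/x.
x = 0 is a singular point because the y'-coefficient 2 + 3/x has a pole at x = 0 and the y-coefficient -3/x has a pole at x = 0.
It is a regular singular point because x P_1(x) = p(x) = 2x + 3 and x^2 P_2(x) = q(x) = -3x are polynomials, hence analytic at x = 0.
p(0) = 3,  q(0) = 0.
Indicial equation: r(r-1) + p(0) r + q(0) = 0, i.e. r^2 + (p(0) - 1) r + q(0) = 0, i.e. r^2 + 2 r = 0.
Discriminant: (2)^2 - 4(0) = 4, so r = (-2 ± 2)/2.
Solving: r_1 = 0, r_2 = -2.

indicial: r^2 + 2 r = 0; roots r_1 = 0, r_2 = -2


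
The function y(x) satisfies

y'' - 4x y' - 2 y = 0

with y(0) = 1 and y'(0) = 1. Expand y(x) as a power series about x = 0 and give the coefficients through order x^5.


Ansatz: y(x) = sum_{n>=0} a_n x^n, so y'(x) = sum_{n>=1} n a_n x^(n-1) and y''(x) = sum_{n>=2} n(n-1) a_n x^(n-2).
Substitute into P(x) y'' + Q(x) y' + R(x) y = 0 with P(x) = 1, Q(x) = -4x, R(x) = -2, and match powers of x.
Initial conditions: a_0 = 1, a_1 = 1.
Setting the coefficient of each power of x to zero and solving order by order (substituting the coefficients already found):
  x^0: 2 a_2 - 2 a_0 = 0  ->  2 a_2 = 2 a_0 = 2  ->  a_2 = 1
  x^1: 6 a_3 - 6 a_1 = 0  ->  6 a_3 = 6 a_1 = 6  ->  a_3 = 1
  x^2: 12 a_4 - 10 a_2 = 0  ->  12 a_4 = 10 a_2 = 10  ->  a_4 = 5/6
  x^3: 20 a_5 - 14 a_3 = 0  ->  20 a_5 = 14 a_3 = 14  ->  a_5 = 7/10
Truncated series: y(x) = 1 + x + x^2 + x^3 + (5/6) x^4 + (7/10) x^5 + O(x^6).

a_0 = 1; a_1 = 1; a_2 = 1; a_3 = 1; a_4 = 5/6; a_5 = 7/10


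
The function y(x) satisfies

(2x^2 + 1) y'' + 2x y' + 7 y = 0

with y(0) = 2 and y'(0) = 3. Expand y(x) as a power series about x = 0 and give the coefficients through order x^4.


Ansatz: y(x) = sum_{n>=0} a_n x^n, so y'(x) = sum_{n>=1} n a_n x^(n-1) and y''(x) = sum_{n>=2} n(n-1) a_n x^(n-2).
Substitute into P(x) y'' + Q(x) y' + R(x) y = 0 with P(x) = 2x^2 + 1, Q(x) = 2x, R(x) = 7, and match powers of x.
Initial conditions: a_0 = 2, a_1 = 3.
Setting the coefficient of each power of x to zero and solving order by order (substituting the coefficients already found):
  x^0: 2 a_2 + 7 a_0 = 0  ->  2 a_2 = -7 a_0 = -14  ->  a_2 = -7
  x^1: 6 a_3 + 9 a_1 = 0  ->  6 a_3 = -9 a_1 = -27  ->  a_3 = -9/2
  x^2: 12 a_4 + 15 a_2 = 0  ->  12 a_4 = -15 a_2 = 105  ->  a_4 = 35/4
Truncated series: y(x) = 2 + 3 x - 7 x^2 - (9/2) x^3 + (35/4) x^4 + O(x^5).

a_0 = 2; a_1 = 3; a_2 = -7; a_3 = -9/2; a_4 = 35/4


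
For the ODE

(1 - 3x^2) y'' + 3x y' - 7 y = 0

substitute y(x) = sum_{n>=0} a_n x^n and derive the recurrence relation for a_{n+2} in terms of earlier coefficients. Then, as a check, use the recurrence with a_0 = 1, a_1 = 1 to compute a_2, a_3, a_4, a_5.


Substitute y = sum_n a_n x^n.
(1 - 3 x^2) y'' contributes (n+2)(n+1) a_{n+2} - 3 n(n-1) a_n at x^n.
3 x y'(x) contributes 3 n a_n at x^n.
-7 y(x) contributes -7 a_n at x^n.
Matching x^n: (n+2)(n+1) a_{n+2} + (-3 n(n-1) + 3 n - 7) a_n = 0.
Thus a_{n+2} = (3 n(n-1) - 3 n + 7) / ((n+1)(n+2)) * a_n.

Check with a_0 = 1, a_1 = 1 (apply the recurrence for n = 0, 1, 2, 3): a_0 = 1, a_1 = 1, a_2 = 7/2, a_3 = 2/3, a_4 = 49/24, a_5 = 8/15.

a_(n+2) = (3 n(n-1) - 3 n + 7) / ((n+1)(n+2)) * a_n; check: a_0 = 1, a_1 = 1, a_2 = 7/2, a_3 = 2/3, a_4 = 49/24, a_5 = 8/15


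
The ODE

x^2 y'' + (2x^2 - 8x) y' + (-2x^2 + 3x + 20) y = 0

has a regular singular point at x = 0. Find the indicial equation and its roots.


Divide by x^2 to reach normal form y'' + P_1(x) y' + P_2(x) y = 0 with P_1(x) = 2 - 8/x and P_2(x) = -2 + 3/x + 20/x^2.
x = 0 is a singular point because the y'-coefficient 2 - 8/x has a pole at x = 0 and the y-coefficient -2 + 3/x + 20/x^2 has a pole at x = 0.
It is a regular singular point because x P_1(x) = p(x) = 2x - 8 and x^2 P_2(x) = q(x) = -2x^2 + 3x + 20 are polynomials, hence analytic at x = 0.
p(0) = -8,  q(0) = 20.
Indicial equation: r(r-1) + p(0) r + q(0) = 0, i.e. r^2 + (p(0) - 1) r + q(0) = 0, i.e. r^2 - 9 r + 20 = 0.
Discriminant: (-9)^2 - 4(20) = 1, so r = (9 ± 1)/2.
Solving: r_1 = 5, r_2 = 4.

indicial: r^2 - 9 r + 20 = 0; roots r_1 = 5, r_2 = 4


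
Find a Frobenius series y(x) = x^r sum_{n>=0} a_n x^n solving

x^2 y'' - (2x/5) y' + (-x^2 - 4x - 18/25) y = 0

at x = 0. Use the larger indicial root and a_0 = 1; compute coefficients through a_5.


Write in Frobenius form y'' + (p(x)/x) y' + (q(x)/x^2) y = 0:
  p(x) = -2/5,  q(x) = -x^2 - 4x - 18/25.
Indicial equation: r(r-1) + (-2/5) r + (-18/25) = 0 -> roots r_1 = 9/5, r_2 = -2/5.
Take r = r_1 = 9/5. Let y(x) = x^r sum_{n>=0} a_n x^n with a_0 = 1.
Substitute y = x^r sum a_n x^n and match x^{r+n}. The recurrence is
  D(n) a_n - 4 a_{n-1} - 1 a_{n-2} = 0,  where D(n) = (r+n)(r+n-1) + (-2/5)(r+n) + (-18/25).
  a_n = [4 a_{n-1} + 1 a_{n-2}] / D(n).
Since the indicial polynomial factors as (r - r_1)(r - r_2), D(n) = (r_1 + n - r_1)(r_1 + n - r_2) = n(n + 11/5).
Evaluating step by step (a_0 = 1):
  n = 1: D(1) = 1(1 + 11/5) = 16/5; numerator = 4(1) = 4; a_1 = (4)/(16/5) = 5/4
  n = 2: D(2) = 2(2 + 11/5) = 42/5; numerator = 4(5/4) + 1(1) = 6; a_2 = (6)/(42/5) = 5/7
  n = 3: D(3) = 3(3 + 11/5) = 78/5; numerator = 4(5/7) + 1(5/4) = 115/28; a_3 = (115/28)/(78/5) = 575/2184
  n = 4: D(4) = 4(4 + 11/5) = 124/5; numerator = 4(575/2184) + 1(5/7) = 965/546; a_4 = (965/546)/(124/5) = 4825/67704
  n = 5: D(5) = 5(5 + 11/5) = 36; numerator = 4(4825/67704) + 1(575/2184) = 12375/22568; a_5 = (12375/22568)/(36) = 1375/90272

r = 9/5; a_0 = 1; a_1 = 5/4; a_2 = 5/7; a_3 = 575/2184; a_4 = 4825/67704; a_5 = 1375/90272


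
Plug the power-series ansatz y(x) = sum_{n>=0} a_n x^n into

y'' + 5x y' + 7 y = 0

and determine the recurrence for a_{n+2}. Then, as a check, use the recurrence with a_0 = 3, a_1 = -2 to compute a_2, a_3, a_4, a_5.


Substitute y = sum_n a_n x^n.
y''(x) has coefficient (n+2)(n+1) a_{n+2} at x^n;
5 x y'(x) has coefficient 5 n a_n at x^n (shift);
7 y(x) has coefficient 7 a_n at x^n.
Matching x^n: (n+2)(n+1) a_{n+2} + (5n + 7) a_n = 0.
Thus a_{n+2} = (-5n - 7) / ((n+1)(n+2)) * a_n.

Check with a_0 = 3, a_1 = -2 (apply the recurrence for n = 0, 1, 2, 3): a_0 = 3, a_1 = -2, a_2 = -21/2, a_3 = 4, a_4 = 119/8, a_5 = -22/5.

a_(n+2) = (-5n - 7) / ((n+1)(n+2)) * a_n; check: a_0 = 3, a_1 = -2, a_2 = -21/2, a_3 = 4, a_4 = 119/8, a_5 = -22/5


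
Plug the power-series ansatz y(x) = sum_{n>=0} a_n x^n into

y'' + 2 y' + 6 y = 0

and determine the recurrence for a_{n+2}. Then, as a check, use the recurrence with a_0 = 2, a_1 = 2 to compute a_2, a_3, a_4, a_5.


Substitute y = sum_n a_n x^n.
y''(x) has coefficient (n+2)(n+1) a_{n+2} at x^n;
2 y'(x) has coefficient 2 (n+1) a_{n+1} at x^n;
6 y(x) has coefficient 6 a_n at x^n.
Matching x^n: (n+2)(n+1) a_{n+2} + 2 (n+1) a_{n+1} + 6 a_n = 0.
Thus a_{n+2} = [-2 (n+1) a_{n+1} - 6 a_n] / ((n+1)(n+2)).

Check with a_0 = 2, a_1 = 2 (apply the recurrence for n = 0, 1, 2, 3): a_0 = 2, a_1 = 2, a_2 = -8, a_3 = 10/3, a_4 = 7/3, a_5 = -29/15.

a_(n+2) = [-2 (n+1) a_(n+1) - 6 a_n] / ((n+1)(n+2)); check: a_0 = 2, a_1 = 2, a_2 = -8, a_3 = 10/3, a_4 = 7/3, a_5 = -29/15


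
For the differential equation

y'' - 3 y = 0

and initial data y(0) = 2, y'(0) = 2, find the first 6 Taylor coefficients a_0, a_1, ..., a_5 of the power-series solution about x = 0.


Ansatz: y(x) = sum_{n>=0} a_n x^n, so y'(x) = sum_{n>=1} n a_n x^(n-1) and y''(x) = sum_{n>=2} n(n-1) a_n x^(n-2).
Substitute into P(x) y'' + Q(x) y' + R(x) y = 0 with P(x) = 1, Q(x) = 0, R(x) = -3, and match powers of x.
Initial conditions: a_0 = 2, a_1 = 2.
Setting the coefficient of each power of x to zero and solving order by order (substituting the coefficients already found):
  x^0: 2 a_2 - 3 a_0 = 0  ->  2 a_2 = 3 a_0 = 6  ->  a_2 = 3
  x^1: 6 a_3 - 3 a_1 = 0  ->  6 a_3 = 3 a_1 = 6  ->  a_3 = 1
  x^2: 12 a_4 - 3 a_2 = 0  ->  12 a_4 = 3 a_2 = 9  ->  a_4 = 3/4
  x^3: 20 a_5 - 3 a_3 = 0  ->  20 a_5 = 3 a_3 = 3  ->  a_5 = 3/20
Truncated series: y(x) = 2 + 2 x + 3 x^2 + x^3 + (3/4) x^4 + (3/20) x^5 + O(x^6).

a_0 = 2; a_1 = 2; a_2 = 3; a_3 = 1; a_4 = 3/4; a_5 = 3/20


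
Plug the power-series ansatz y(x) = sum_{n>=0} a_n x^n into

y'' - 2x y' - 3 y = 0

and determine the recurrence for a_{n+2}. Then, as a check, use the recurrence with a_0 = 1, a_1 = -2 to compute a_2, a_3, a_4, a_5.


Substitute y = sum_n a_n x^n.
y''(x) has coefficient (n+2)(n+1) a_{n+2} at x^n;
-2 x y'(x) has coefficient -2 n a_n at x^n (shift);
-3 y(x) has coefficient -3 a_n at x^n.
Matching x^n: (n+2)(n+1) a_{n+2} + (-2n - 3) a_n = 0.
Thus a_{n+2} = (2n + 3) / ((n+1)(n+2)) * a_n.

Check with a_0 = 1, a_1 = -2 (apply the recurrence for n = 0, 1, 2, 3): a_0 = 1, a_1 = -2, a_2 = 3/2, a_3 = -5/3, a_4 = 7/8, a_5 = -3/4.

a_(n+2) = (2n + 3) / ((n+1)(n+2)) * a_n; check: a_0 = 1, a_1 = -2, a_2 = 3/2, a_3 = -5/3, a_4 = 7/8, a_5 = -3/4


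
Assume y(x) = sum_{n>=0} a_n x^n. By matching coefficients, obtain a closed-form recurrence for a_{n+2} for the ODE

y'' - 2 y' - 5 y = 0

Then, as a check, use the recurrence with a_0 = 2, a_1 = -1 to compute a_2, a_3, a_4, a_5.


Substitute y = sum_n a_n x^n.
y''(x) has coefficient (n+2)(n+1) a_{n+2} at x^n;
-2 y'(x) has coefficient -2 (n+1) a_{n+1} at x^n;
-5 y(x) has coefficient -5 a_n at x^n.
Matching x^n: (n+2)(n+1) a_{n+2} - 2 (n+1) a_{n+1} - 5 a_n = 0.
Thus a_{n+2} = [2 (n+1) a_{n+1} + 5 a_n] / ((n+1)(n+2)).

Check with a_0 = 2, a_1 = -1 (apply the recurrence for n = 0, 1, 2, 3): a_0 = 2, a_1 = -1, a_2 = 4, a_3 = 11/6, a_4 = 31/12, a_5 = 179/120.

a_(n+2) = [2 (n+1) a_(n+1) + 5 a_n] / ((n+1)(n+2)); check: a_0 = 2, a_1 = -1, a_2 = 4, a_3 = 11/6, a_4 = 31/12, a_5 = 179/120


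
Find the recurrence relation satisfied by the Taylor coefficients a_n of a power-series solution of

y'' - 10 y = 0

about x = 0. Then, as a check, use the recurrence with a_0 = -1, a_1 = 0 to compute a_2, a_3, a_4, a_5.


Substitute y = sum_n a_n x^n into y'' + (const) y = 0.
y''(x) = sum_{n>=0} (n+2)(n+1) a_{n+2} x^n.
The ODE becomes sum_n [(n+2)(n+1) a_{n+2} - 10 a_n] x^n = 0.
Setting each coefficient to zero gives the recurrence:
  (n+2)(n+1) a_{n+2} - 10 a_n = 0,
  a_{n+2} = 10 / ((n+1)(n+2)) a_n.

Check with a_0 = -1, a_1 = 0 (apply the recurrence for n = 0, 1, 2, 3): a_0 = -1, a_1 = 0, a_2 = -5, a_3 = 0, a_4 = -25/6, a_5 = 0.

a_{n+2} = 10/((n+1)(n+2)) * a_n; check: a_0 = -1, a_1 = 0, a_2 = -5, a_3 = 0, a_4 = -25/6, a_5 = 0


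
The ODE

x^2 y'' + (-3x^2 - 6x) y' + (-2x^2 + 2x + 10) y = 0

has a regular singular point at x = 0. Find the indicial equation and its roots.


Divide by x^2 to reach normal form y'' + P_1(x) y' + P_2(x) y = 0 with P_1(x) = -3 - 6/x and P_2(x) = -2 + 2/x + 10/x^2.
x = 0 is a singular point because the y'-coefficient -3 - 6/x has a pole at x = 0 and the y-coefficient -2 + 2/x + 10/x^2 has a pole at x = 0.
It is a regular singular point because x P_1(x) = p(x) = -3x - 6 and x^2 P_2(x) = q(x) = -2x^2 + 2x + 10 are polynomials, hence analytic at x = 0.
p(0) = -6,  q(0) = 10.
Indicial equation: r(r-1) + p(0) r + q(0) = 0, i.e. r^2 + (p(0) - 1) r + q(0) = 0, i.e. r^2 - 7 r + 10 = 0.
Discriminant: (-7)^2 - 4(10) = 9, so r = (7 ± 3)/2.
Solving: r_1 = 5, r_2 = 2.

indicial: r^2 - 7 r + 10 = 0; roots r_1 = 5, r_2 = 2


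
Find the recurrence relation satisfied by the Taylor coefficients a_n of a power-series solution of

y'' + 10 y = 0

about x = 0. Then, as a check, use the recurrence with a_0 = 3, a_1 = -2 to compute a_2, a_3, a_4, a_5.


Substitute y = sum_n a_n x^n into y'' + (const) y = 0.
y''(x) = sum_{n>=0} (n+2)(n+1) a_{n+2} x^n.
The ODE becomes sum_n [(n+2)(n+1) a_{n+2} + 10 a_n] x^n = 0.
Setting each coefficient to zero gives the recurrence:
  (n+2)(n+1) a_{n+2} + 10 a_n = 0,
  a_{n+2} = -10 / ((n+1)(n+2)) a_n.

Check with a_0 = 3, a_1 = -2 (apply the recurrence for n = 0, 1, 2, 3): a_0 = 3, a_1 = -2, a_2 = -15, a_3 = 10/3, a_4 = 25/2, a_5 = -5/3.

a_{n+2} = -10/((n+1)(n+2)) * a_n; check: a_0 = 3, a_1 = -2, a_2 = -15, a_3 = 10/3, a_4 = 25/2, a_5 = -5/3


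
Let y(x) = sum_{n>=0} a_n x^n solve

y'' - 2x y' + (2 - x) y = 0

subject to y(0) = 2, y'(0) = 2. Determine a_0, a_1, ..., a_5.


Ansatz: y(x) = sum_{n>=0} a_n x^n, so y'(x) = sum_{n>=1} n a_n x^(n-1) and y''(x) = sum_{n>=2} n(n-1) a_n x^(n-2).
Substitute into P(x) y'' + Q(x) y' + R(x) y = 0 with P(x) = 1, Q(x) = -2x, R(x) = 2 - x, and match powers of x.
Initial conditions: a_0 = 2, a_1 = 2.
Setting the coefficient of each power of x to zero and solving order by order (substituting the coefficients already found):
  x^0: 2 a_2 + 2 a_0 = 0  ->  2 a_2 = -2 a_0 = -4  ->  a_2 = -2
  x^1: 6 a_3 - a_0 = 0  ->  6 a_3 = a_0 = 2  ->  a_3 = 1/3
  x^2: 12 a_4 - 2 a_2 - a_1 = 0  ->  12 a_4 = 2 a_2 + a_1 = -2  ->  a_4 = -1/6
  x^3: 20 a_5 - 4 a_3 - a_2 = 0  ->  20 a_5 = 4 a_3 + a_2 = -2/3  ->  a_5 = -1/30
Truncated series: y(x) = 2 + 2 x - 2 x^2 + (1/3) x^3 - (1/6) x^4 - (1/30) x^5 + O(x^6).

a_0 = 2; a_1 = 2; a_2 = -2; a_3 = 1/3; a_4 = -1/6; a_5 = -1/30


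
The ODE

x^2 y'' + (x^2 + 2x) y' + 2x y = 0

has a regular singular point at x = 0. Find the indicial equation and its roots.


Divide by x^2 to reach normal form y'' + P_1(x) y' + P_2(x) y = 0 with P_1(x) = 1 + 2/x and P_2(x) = 2/x.
x = 0 is a singular point because the y'-coefficient 1 + 2/x has a pole at x = 0 and the y-coefficient 2/x has a pole at x = 0.
It is a regular singular point because x P_1(x) = p(x) = x + 2 and x^2 P_2(x) = q(x) = 2x are polynomials, hence analytic at x = 0.
p(0) = 2,  q(0) = 0.
Indicial equation: r(r-1) + p(0) r + q(0) = 0, i.e. r^2 + (p(0) - 1) r + q(0) = 0, i.e. r^2 + 1 r = 0.
Discriminant: (1)^2 - 4(0) = 1, so r = (-1 ± 1)/2.
Solving: r_1 = 0, r_2 = -1.

indicial: r^2 + 1 r = 0; roots r_1 = 0, r_2 = -1


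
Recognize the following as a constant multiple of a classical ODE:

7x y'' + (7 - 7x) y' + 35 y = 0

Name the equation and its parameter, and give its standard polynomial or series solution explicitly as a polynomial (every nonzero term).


All three coefficients share the factor 7; dividing through by 7 gives  x y'' + (1 - x) y' + 5 y = 0.
This matches the Laguerre equation x y'' + (1 - x) y' + n y = 0 with n = 5; the polynomial solution is L_5(x).
With y = sum_k a_k x^k, matching x^k gives (k+1)k a_{k+1} + (k+1) a_{k+1} - k a_k + n a_k = 0, i.e. (k+1)^2 a_{k+1} = (k - n) a_k = (k - 5) a_k. The right side vanishes at k = 5, so the series terminates at degree 5.
Standard normalization L_n(0) = 1 gives a_0 = 1. Work upward with a_{k+1} = (k - 5) a_k / (k+1)^2:
  a_1 = (0 - 5)(1) / 1^2 = -5/1 = -5
  a_2 = (1 - 5)(-5) / 2^2 = 20/4 = 5
  a_3 = (2 - 5)(5) / 3^2 = -15/9 = -5/3
  a_4 = (3 - 5)(-5/3) / 4^2 = (10/3)/16 = 5/24
  a_5 = (4 - 5)(5/24) / 5^2 = (-5/24)/25 = -1/120
Hence L_5(x) = -x^5/120 + 5 x^4/24 - 5 x^3/3 + 5 x^2 - 5 x + 1.

L_5(x); series = -x^5/120 + 5 x^4/24 - 5 x^3/3 + 5 x^2 - 5 x + 1


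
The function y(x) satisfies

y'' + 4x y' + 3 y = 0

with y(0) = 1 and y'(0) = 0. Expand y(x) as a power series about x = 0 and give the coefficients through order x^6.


Ansatz: y(x) = sum_{n>=0} a_n x^n, so y'(x) = sum_{n>=1} n a_n x^(n-1) and y''(x) = sum_{n>=2} n(n-1) a_n x^(n-2).
Substitute into P(x) y'' + Q(x) y' + R(x) y = 0 with P(x) = 1, Q(x) = 4x, R(x) = 3, and match powers of x.
Initial conditions: a_0 = 1, a_1 = 0.
Setting the coefficient of each power of x to zero and solving order by order (substituting the coefficients already found):
  x^0: 2 a_2 + 3 a_0 = 0  ->  2 a_2 = -3 a_0 = -3  ->  a_2 = -3/2
  x^1: 6 a_3 + 7 a_1 = 0  ->  6 a_3 = -7 a_1 = 0  ->  a_3 = 0
  x^2: 12 a_4 + 11 a_2 = 0  ->  12 a_4 = -11 a_2 = 33/2  ->  a_4 = 11/8
  x^3: 20 a_5 + 15 a_3 = 0  ->  20 a_5 = -15 a_3 = 0  ->  a_5 = 0
  x^4: 30 a_6 + 19 a_4 = 0  ->  30 a_6 = -19 a_4 = -209/8  ->  a_6 = -209/240
Truncated series: y(x) = 1 - (3/2) x^2 + (11/8) x^4 - (209/240) x^6 + O(x^7).

a_0 = 1; a_1 = 0; a_2 = -3/2; a_3 = 0; a_4 = 11/8; a_5 = 0; a_6 = -209/240


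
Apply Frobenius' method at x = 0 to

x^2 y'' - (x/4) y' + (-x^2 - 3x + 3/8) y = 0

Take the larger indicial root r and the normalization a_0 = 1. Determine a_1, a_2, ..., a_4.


Write in Frobenius form y'' + (p(x)/x) y' + (q(x)/x^2) y = 0:
  p(x) = -1/4,  q(x) = -x^2 - 3x + 3/8.
Indicial equation: r(r-1) + (-1/4) r + (3/8) = 0 -> roots r_1 = 3/4, r_2 = 1/2.
Take r = r_1 = 3/4. Let y(x) = x^r sum_{n>=0} a_n x^n with a_0 = 1.
Substitute y = x^r sum a_n x^n and match x^{r+n}. The recurrence is
  D(n) a_n - 3 a_{n-1} - 1 a_{n-2} = 0,  where D(n) = (r+n)(r+n-1) + (-1/4)(r+n) + (3/8).
  a_n = [3 a_{n-1} + 1 a_{n-2}] / D(n).
Since the indicial polynomial factors as (r - r_1)(r - r_2), D(n) = (r_1 + n - r_1)(r_1 + n - r_2) = n(n + 1/4).
Evaluating step by step (a_0 = 1):
  n = 1: D(1) = 1(1 + 1/4) = 5/4; numerator = 3(1) = 3; a_1 = (3)/(5/4) = 12/5
  n = 2: D(2) = 2(2 + 1/4) = 9/2; numerator = 3(12/5) + 1(1) = 41/5; a_2 = (41/5)/(9/2) = 82/45
  n = 3: D(3) = 3(3 + 1/4) = 39/4; numerator = 3(82/45) + 1(12/5) = 118/15; a_3 = (118/15)/(39/4) = 472/585
  n = 4: D(4) = 4(4 + 1/4) = 17; numerator = 3(472/585) + 1(82/45) = 2482/585; a_4 = (2482/585)/(17) = 146/585

r = 3/4; a_0 = 1; a_1 = 12/5; a_2 = 82/45; a_3 = 472/585; a_4 = 146/585


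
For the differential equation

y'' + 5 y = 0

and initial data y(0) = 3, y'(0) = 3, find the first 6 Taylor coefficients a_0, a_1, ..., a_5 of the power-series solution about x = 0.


Ansatz: y(x) = sum_{n>=0} a_n x^n, so y'(x) = sum_{n>=1} n a_n x^(n-1) and y''(x) = sum_{n>=2} n(n-1) a_n x^(n-2).
Substitute into P(x) y'' + Q(x) y' + R(x) y = 0 with P(x) = 1, Q(x) = 0, R(x) = 5, and match powers of x.
Initial conditions: a_0 = 3, a_1 = 3.
Setting the coefficient of each power of x to zero and solving order by order (substituting the coefficients already found):
  x^0: 2 a_2 + 5 a_0 = 0  ->  2 a_2 = -5 a_0 = -15  ->  a_2 = -15/2
  x^1: 6 a_3 + 5 a_1 = 0  ->  6 a_3 = -5 a_1 = -15  ->  a_3 = -5/2
  x^2: 12 a_4 + 5 a_2 = 0  ->  12 a_4 = -5 a_2 = 75/2  ->  a_4 = 25/8
  x^3: 20 a_5 + 5 a_3 = 0  ->  20 a_5 = -5 a_3 = 25/2  ->  a_5 = 5/8
Truncated series: y(x) = 3 + 3 x - (15/2) x^2 - (5/2) x^3 + (25/8) x^4 + (5/8) x^5 + O(x^6).

a_0 = 3; a_1 = 3; a_2 = -15/2; a_3 = -5/2; a_4 = 25/8; a_5 = 5/8


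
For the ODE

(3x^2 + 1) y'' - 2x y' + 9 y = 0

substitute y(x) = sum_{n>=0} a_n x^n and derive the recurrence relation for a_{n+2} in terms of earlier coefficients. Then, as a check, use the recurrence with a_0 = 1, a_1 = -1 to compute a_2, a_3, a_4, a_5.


Substitute y = sum_n a_n x^n.
(1 + 3 x^2) y'' contributes (n+2)(n+1) a_{n+2} + 3 n(n-1) a_n at x^n.
-2 x y'(x) contributes -2 n a_n at x^n.
9 y(x) contributes 9 a_n at x^n.
Matching x^n: (n+2)(n+1) a_{n+2} + (3 n(n-1) - 2 n + 9) a_n = 0.
Thus a_{n+2} = (-3 n(n-1) + 2 n - 9) / ((n+1)(n+2)) * a_n.

Check with a_0 = 1, a_1 = -1 (apply the recurrence for n = 0, 1, 2, 3): a_0 = 1, a_1 = -1, a_2 = -9/2, a_3 = 7/6, a_4 = 33/8, a_5 = -49/40.

a_(n+2) = (-3 n(n-1) + 2 n - 9) / ((n+1)(n+2)) * a_n; check: a_0 = 1, a_1 = -1, a_2 = -9/2, a_3 = 7/6, a_4 = 33/8, a_5 = -49/40


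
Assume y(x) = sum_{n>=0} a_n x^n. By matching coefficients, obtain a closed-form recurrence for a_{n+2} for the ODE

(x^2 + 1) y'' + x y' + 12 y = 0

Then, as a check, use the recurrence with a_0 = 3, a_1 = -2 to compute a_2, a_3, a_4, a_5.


Substitute y = sum_n a_n x^n.
(1 + 1 x^2) y'' contributes (n+2)(n+1) a_{n+2} + n(n-1) a_n at x^n.
x y'(x) contributes n a_n at x^n.
12 y(x) contributes 12 a_n at x^n.
Matching x^n: (n+2)(n+1) a_{n+2} + (n(n-1) + n + 12) a_n = 0.
Thus a_{n+2} = (-n(n-1) - n - 12) / ((n+1)(n+2)) * a_n.

Check with a_0 = 3, a_1 = -2 (apply the recurrence for n = 0, 1, 2, 3): a_0 = 3, a_1 = -2, a_2 = -18, a_3 = 13/3, a_4 = 24, a_5 = -91/20.

a_(n+2) = (-n(n-1) - n - 12) / ((n+1)(n+2)) * a_n; check: a_0 = 3, a_1 = -2, a_2 = -18, a_3 = 13/3, a_4 = 24, a_5 = -91/20


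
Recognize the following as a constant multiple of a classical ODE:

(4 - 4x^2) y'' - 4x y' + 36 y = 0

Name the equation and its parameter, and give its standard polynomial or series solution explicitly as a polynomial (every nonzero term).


All three coefficients share the factor 4; dividing through by 4 gives  (1 - x^2) y'' - x y' + 9 y = 0.
This matches the Chebyshev equation (1 - x^2) y'' - x y' + n^2 y = 0 (note the -x y' term, not -2x y') with n^2 = 9, so n = 3; the polynomial solution is T_3(x).
With y = sum_k a_k x^k, matching x^k gives (k+2)(k+1) a_{k+2} = (k^2 - n^2) a_k = (k - 3)(k + 3) a_k. The right side vanishes at k = 3, so the series with the parity of 3 terminates at degree 3.
Standard normalization: leading coefficient of T_n is 2^(n-1), so a_3 = 2^2 = 4. Work downward with a_k = (k+1)(k+2) a_{k+2} / ((k - 3)(k + 3)):
  a_1 = (2)(3)(4) / ((1 - 3)(1 + 3)) = 24/(-8) = -3
Hence T_3(x) = 4 x^3 - 3 x.

T_3(x); series = 4 x^3 - 3 x


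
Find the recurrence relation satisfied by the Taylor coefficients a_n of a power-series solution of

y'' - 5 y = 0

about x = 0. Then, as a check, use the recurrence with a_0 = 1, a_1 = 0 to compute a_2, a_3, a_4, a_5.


Substitute y = sum_n a_n x^n into y'' + (const) y = 0.
y''(x) = sum_{n>=0} (n+2)(n+1) a_{n+2} x^n.
The ODE becomes sum_n [(n+2)(n+1) a_{n+2} - 5 a_n] x^n = 0.
Setting each coefficient to zero gives the recurrence:
  (n+2)(n+1) a_{n+2} - 5 a_n = 0,
  a_{n+2} = 5 / ((n+1)(n+2)) a_n.

Check with a_0 = 1, a_1 = 0 (apply the recurrence for n = 0, 1, 2, 3): a_0 = 1, a_1 = 0, a_2 = 5/2, a_3 = 0, a_4 = 25/24, a_5 = 0.

a_{n+2} = 5/((n+1)(n+2)) * a_n; check: a_0 = 1, a_1 = 0, a_2 = 5/2, a_3 = 0, a_4 = 25/24, a_5 = 0


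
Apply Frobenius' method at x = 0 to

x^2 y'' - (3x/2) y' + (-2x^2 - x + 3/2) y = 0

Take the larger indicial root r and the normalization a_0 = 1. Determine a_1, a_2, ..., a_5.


Write in Frobenius form y'' + (p(x)/x) y' + (q(x)/x^2) y = 0:
  p(x) = -3/2,  q(x) = -2x^2 - x + 3/2.
Indicial equation: r(r-1) + (-3/2) r + (3/2) = 0 -> roots r_1 = 3/2, r_2 = 1.
Take r = r_1 = 3/2. Let y(x) = x^r sum_{n>=0} a_n x^n with a_0 = 1.
Substitute y = x^r sum a_n x^n and match x^{r+n}. The recurrence is
  D(n) a_n - 1 a_{n-1} - 2 a_{n-2} = 0,  where D(n) = (r+n)(r+n-1) + (-3/2)(r+n) + (3/2).
  a_n = [1 a_{n-1} + 2 a_{n-2}] / D(n).
Since the indicial polynomial factors as (r - r_1)(r - r_2), D(n) = (r_1 + n - r_1)(r_1 + n - r_2) = n(n + 1/2).
Evaluating step by step (a_0 = 1):
  n = 1: D(1) = 1(1 + 1/2) = 3/2; numerator = 1(1) = 1; a_1 = (1)/(3/2) = 2/3
  n = 2: D(2) = 2(2 + 1/2) = 5; numerator = 1(2/3) + 2(1) = 8/3; a_2 = (8/3)/(5) = 8/15
  n = 3: D(3) = 3(3 + 1/2) = 21/2; numerator = 1(8/15) + 2(2/3) = 28/15; a_3 = (28/15)/(21/2) = 8/45
  n = 4: D(4) = 4(4 + 1/2) = 18; numerator = 1(8/45) + 2(8/15) = 56/45; a_4 = (56/45)/(18) = 28/405
  n = 5: D(5) = 5(5 + 1/2) = 55/2; numerator = 1(28/405) + 2(8/45) = 172/405; a_5 = (172/405)/(55/2) = 344/22275

r = 3/2; a_0 = 1; a_1 = 2/3; a_2 = 8/15; a_3 = 8/45; a_4 = 28/405; a_5 = 344/22275


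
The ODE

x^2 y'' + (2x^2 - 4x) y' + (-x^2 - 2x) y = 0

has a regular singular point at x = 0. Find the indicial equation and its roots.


Divide by x^2 to reach normal form y'' + P_1(x) y' + P_2(x) y = 0 with P_1(x) = 2 - 4/x and P_2(x) = -1 - 2/x.
x = 0 is a singular point because the y'-coefficient 2 - 4/x has a pole at x = 0 and the y-coefficient -1 - 2/x has a pole at x = 0.
It is a regular singular point because x P_1(x) = p(x) = 2x - 4 and x^2 P_2(x) = q(x) = -x^2 - 2x are polynomials, hence analytic at x = 0.
p(0) = -4,  q(0) = 0.
Indicial equation: r(r-1) + p(0) r + q(0) = 0, i.e. r^2 + (p(0) - 1) r + q(0) = 0, i.e. r^2 - 5 r = 0.
Discriminant: (-5)^2 - 4(0) = 25, so r = (5 ± 5)/2.
Solving: r_1 = 5, r_2 = 0.

indicial: r^2 - 5 r = 0; roots r_1 = 5, r_2 = 0


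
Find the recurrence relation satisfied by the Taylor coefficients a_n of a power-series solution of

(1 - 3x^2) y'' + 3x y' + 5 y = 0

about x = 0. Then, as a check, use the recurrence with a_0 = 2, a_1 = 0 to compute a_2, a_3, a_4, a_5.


Substitute y = sum_n a_n x^n.
(1 - 3 x^2) y'' contributes (n+2)(n+1) a_{n+2} - 3 n(n-1) a_n at x^n.
3 x y'(x) contributes 3 n a_n at x^n.
5 y(x) contributes 5 a_n at x^n.
Matching x^n: (n+2)(n+1) a_{n+2} + (-3 n(n-1) + 3 n + 5) a_n = 0.
Thus a_{n+2} = (3 n(n-1) - 3 n - 5) / ((n+1)(n+2)) * a_n.

Check with a_0 = 2, a_1 = 0 (apply the recurrence for n = 0, 1, 2, 3): a_0 = 2, a_1 = 0, a_2 = -5, a_3 = 0, a_4 = 25/12, a_5 = 0.

a_(n+2) = (3 n(n-1) - 3 n - 5) / ((n+1)(n+2)) * a_n; check: a_0 = 2, a_1 = 0, a_2 = -5, a_3 = 0, a_4 = 25/12, a_5 = 0


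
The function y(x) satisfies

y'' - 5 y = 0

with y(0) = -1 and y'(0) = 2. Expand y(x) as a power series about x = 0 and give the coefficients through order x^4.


Ansatz: y(x) = sum_{n>=0} a_n x^n, so y'(x) = sum_{n>=1} n a_n x^(n-1) and y''(x) = sum_{n>=2} n(n-1) a_n x^(n-2).
Substitute into P(x) y'' + Q(x) y' + R(x) y = 0 with P(x) = 1, Q(x) = 0, R(x) = -5, and match powers of x.
Initial conditions: a_0 = -1, a_1 = 2.
Setting the coefficient of each power of x to zero and solving order by order (substituting the coefficients already found):
  x^0: 2 a_2 - 5 a_0 = 0  ->  2 a_2 = 5 a_0 = -5  ->  a_2 = -5/2
  x^1: 6 a_3 - 5 a_1 = 0  ->  6 a_3 = 5 a_1 = 10  ->  a_3 = 5/3
  x^2: 12 a_4 - 5 a_2 = 0  ->  12 a_4 = 5 a_2 = -25/2  ->  a_4 = -25/24
Truncated series: y(x) = -1 + 2 x - (5/2) x^2 + (5/3) x^3 - (25/24) x^4 + O(x^5).

a_0 = -1; a_1 = 2; a_2 = -5/2; a_3 = 5/3; a_4 = -25/24


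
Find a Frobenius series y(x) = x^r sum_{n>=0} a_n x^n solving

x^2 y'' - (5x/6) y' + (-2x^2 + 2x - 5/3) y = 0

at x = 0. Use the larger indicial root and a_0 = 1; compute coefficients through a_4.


Write in Frobenius form y'' + (p(x)/x) y' + (q(x)/x^2) y = 0:
  p(x) = -5/6,  q(x) = -2x^2 + 2x - 5/3.
Indicial equation: r(r-1) + (-5/6) r + (-5/3) = 0 -> roots r_1 = 5/2, r_2 = -2/3.
Take r = r_1 = 5/2. Let y(x) = x^r sum_{n>=0} a_n x^n with a_0 = 1.
Substitute y = x^r sum a_n x^n and match x^{r+n}. The recurrence is
  D(n) a_n + 2 a_{n-1} - 2 a_{n-2} = 0,  where D(n) = (r+n)(r+n-1) + (-5/6)(r+n) + (-5/3).
  a_n = [-2 a_{n-1} + 2 a_{n-2}] / D(n).
Since the indicial polynomial factors as (r - r_1)(r - r_2), D(n) = (r_1 + n - r_1)(r_1 + n - r_2) = n(n + 19/6).
Evaluating step by step (a_0 = 1):
  n = 1: D(1) = 1(1 + 19/6) = 25/6; numerator = -2(1) = -2; a_1 = (-2)/(25/6) = -12/25
  n = 2: D(2) = 2(2 + 19/6) = 31/3; numerator = -2(-12/25) + 2(1) = 74/25; a_2 = (74/25)/(31/3) = 222/775
  n = 3: D(3) = 3(3 + 19/6) = 37/2; numerator = -2(222/775) + 2(-12/25) = -1188/775; a_3 = (-1188/775)/(37/2) = -2376/28675
  n = 4: D(4) = 4(4 + 19/6) = 86/3; numerator = -2(-2376/28675) + 2(222/775) = 4236/5735; a_4 = (4236/5735)/(86/3) = 6354/246605

r = 5/2; a_0 = 1; a_1 = -12/25; a_2 = 222/775; a_3 = -2376/28675; a_4 = 6354/246605


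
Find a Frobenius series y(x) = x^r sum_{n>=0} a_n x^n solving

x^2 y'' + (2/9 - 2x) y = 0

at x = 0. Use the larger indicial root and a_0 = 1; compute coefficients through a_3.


Write in Frobenius form y'' + (p(x)/x) y' + (q(x)/x^2) y = 0:
  p(x) = 0,  q(x) = 2/9 - 2x.
Indicial equation: r(r-1) + (0) r + (2/9) = 0 -> roots r_1 = 2/3, r_2 = 1/3.
Take r = r_1 = 2/3. Let y(x) = x^r sum_{n>=0} a_n x^n with a_0 = 1.
Substitute y = x^r sum a_n x^n and match x^{r+n}. The recurrence is
  D(n) a_n - 2 a_{n-1} = 0,  where D(n) = (r+n)(r+n-1) + (0)(r+n) + (2/9).
  a_n = 2 / D(n) * a_{n-1}.
Since the indicial polynomial factors as (r - r_1)(r - r_2), D(n) = (r_1 + n - r_1)(r_1 + n - r_2) = n(n + 1/3).
Evaluating step by step (a_0 = 1):
  n = 1: D(1) = 1(1 + 1/3) = 4/3; numerator = 2(1) = 2; a_1 = (2)/(4/3) = 3/2
  n = 2: D(2) = 2(2 + 1/3) = 14/3; numerator = 2(3/2) = 3; a_2 = (3)/(14/3) = 9/14
  n = 3: D(3) = 3(3 + 1/3) = 10; numerator = 2(9/14) = 9/7; a_3 = (9/7)/(10) = 9/70

r = 2/3; a_0 = 1; a_1 = 3/2; a_2 = 9/14; a_3 = 9/70


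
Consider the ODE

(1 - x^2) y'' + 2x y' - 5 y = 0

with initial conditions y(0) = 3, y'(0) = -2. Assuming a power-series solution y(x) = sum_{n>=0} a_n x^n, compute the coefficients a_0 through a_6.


Ansatz: y(x) = sum_{n>=0} a_n x^n, so y'(x) = sum_{n>=1} n a_n x^(n-1) and y''(x) = sum_{n>=2} n(n-1) a_n x^(n-2).
Substitute into P(x) y'' + Q(x) y' + R(x) y = 0 with P(x) = 1 - x^2, Q(x) = 2x, R(x) = -5, and match powers of x.
Initial conditions: a_0 = 3, a_1 = -2.
Setting the coefficient of each power of x to zero and solving order by order (substituting the coefficients already found):
  x^0: 2 a_2 - 5 a_0 = 0  ->  2 a_2 = 5 a_0 = 15  ->  a_2 = 15/2
  x^1: 6 a_3 - 3 a_1 = 0  ->  6 a_3 = 3 a_1 = -6  ->  a_3 = -1
  x^2: 12 a_4 - 3 a_2 = 0  ->  12 a_4 = 3 a_2 = 45/2  ->  a_4 = 15/8
  x^3: 20 a_5 - 5 a_3 = 0  ->  20 a_5 = 5 a_3 = -5  ->  a_5 = -1/4
  x^4: 30 a_6 - 9 a_4 = 0  ->  30 a_6 = 9 a_4 = 135/8  ->  a_6 = 9/16
Truncated series: y(x) = 3 - 2 x + (15/2) x^2 - x^3 + (15/8) x^4 - (1/4) x^5 + (9/16) x^6 + O(x^7).

a_0 = 3; a_1 = -2; a_2 = 15/2; a_3 = -1; a_4 = 15/8; a_5 = -1/4; a_6 = 9/16


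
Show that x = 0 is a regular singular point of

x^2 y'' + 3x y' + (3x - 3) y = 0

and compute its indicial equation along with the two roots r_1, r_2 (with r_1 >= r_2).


Divide by x^2 to reach normal form y'' + P_1(x) y' + P_2(x) y = 0 with P_1(x) = 3/x and P_2(x) = 3/x - 3/x^2.
x = 0 is a singular point because the y'-coefficient 3/x has a pole at x = 0 and the y-coefficient 3/x - 3/x^2 has a pole at x = 0.
It is a regular singular point because x P_1(x) = p(x) = 3 and x^2 P_2(x) = q(x) = 3x - 3 are polynomials, hence analytic at x = 0.
p(0) = 3,  q(0) = -3.
Indicial equation: r(r-1) + p(0) r + q(0) = 0, i.e. r^2 + (p(0) - 1) r + q(0) = 0, i.e. r^2 + 2 r - 3 = 0.
Discriminant: (2)^2 - 4(-3) = 16, so r = (-2 ± 4)/2.
Solving: r_1 = 1, r_2 = -3.

indicial: r^2 + 2 r - 3 = 0; roots r_1 = 1, r_2 = -3


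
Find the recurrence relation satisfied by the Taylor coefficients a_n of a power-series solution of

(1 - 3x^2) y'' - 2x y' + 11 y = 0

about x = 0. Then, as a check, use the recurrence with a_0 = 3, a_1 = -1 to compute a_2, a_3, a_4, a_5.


Substitute y = sum_n a_n x^n.
(1 - 3 x^2) y'' contributes (n+2)(n+1) a_{n+2} - 3 n(n-1) a_n at x^n.
-2 x y'(x) contributes -2 n a_n at x^n.
11 y(x) contributes 11 a_n at x^n.
Matching x^n: (n+2)(n+1) a_{n+2} + (-3 n(n-1) - 2 n + 11) a_n = 0.
Thus a_{n+2} = (3 n(n-1) + 2 n - 11) / ((n+1)(n+2)) * a_n.

Check with a_0 = 3, a_1 = -1 (apply the recurrence for n = 0, 1, 2, 3): a_0 = 3, a_1 = -1, a_2 = -33/2, a_3 = 3/2, a_4 = 11/8, a_5 = 39/40.

a_(n+2) = (3 n(n-1) + 2 n - 11) / ((n+1)(n+2)) * a_n; check: a_0 = 3, a_1 = -1, a_2 = -33/2, a_3 = 3/2, a_4 = 11/8, a_5 = 39/40


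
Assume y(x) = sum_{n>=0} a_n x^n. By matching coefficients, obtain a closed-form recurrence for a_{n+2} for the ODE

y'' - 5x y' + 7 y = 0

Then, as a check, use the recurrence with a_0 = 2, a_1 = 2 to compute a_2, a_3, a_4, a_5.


Substitute y = sum_n a_n x^n.
y''(x) has coefficient (n+2)(n+1) a_{n+2} at x^n;
-5 x y'(x) has coefficient -5 n a_n at x^n (shift);
7 y(x) has coefficient 7 a_n at x^n.
Matching x^n: (n+2)(n+1) a_{n+2} + (-5n + 7) a_n = 0.
Thus a_{n+2} = (5n - 7) / ((n+1)(n+2)) * a_n.

Check with a_0 = 2, a_1 = 2 (apply the recurrence for n = 0, 1, 2, 3): a_0 = 2, a_1 = 2, a_2 = -7, a_3 = -2/3, a_4 = -7/4, a_5 = -4/15.

a_(n+2) = (5n - 7) / ((n+1)(n+2)) * a_n; check: a_0 = 2, a_1 = 2, a_2 = -7, a_3 = -2/3, a_4 = -7/4, a_5 = -4/15


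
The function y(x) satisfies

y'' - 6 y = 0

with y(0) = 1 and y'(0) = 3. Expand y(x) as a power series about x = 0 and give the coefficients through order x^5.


Ansatz: y(x) = sum_{n>=0} a_n x^n, so y'(x) = sum_{n>=1} n a_n x^(n-1) and y''(x) = sum_{n>=2} n(n-1) a_n x^(n-2).
Substitute into P(x) y'' + Q(x) y' + R(x) y = 0 with P(x) = 1, Q(x) = 0, R(x) = -6, and match powers of x.
Initial conditions: a_0 = 1, a_1 = 3.
Setting the coefficient of each power of x to zero and solving order by order (substituting the coefficients already found):
  x^0: 2 a_2 - 6 a_0 = 0  ->  2 a_2 = 6 a_0 = 6  ->  a_2 = 3
  x^1: 6 a_3 - 6 a_1 = 0  ->  6 a_3 = 6 a_1 = 18  ->  a_3 = 3
  x^2: 12 a_4 - 6 a_2 = 0  ->  12 a_4 = 6 a_2 = 18  ->  a_4 = 3/2
  x^3: 20 a_5 - 6 a_3 = 0  ->  20 a_5 = 6 a_3 = 18  ->  a_5 = 9/10
Truncated series: y(x) = 1 + 3 x + 3 x^2 + 3 x^3 + (3/2) x^4 + (9/10) x^5 + O(x^6).

a_0 = 1; a_1 = 3; a_2 = 3; a_3 = 3; a_4 = 3/2; a_5 = 9/10


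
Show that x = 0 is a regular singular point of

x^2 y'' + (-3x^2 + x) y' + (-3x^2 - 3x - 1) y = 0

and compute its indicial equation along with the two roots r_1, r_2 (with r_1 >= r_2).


Divide by x^2 to reach normal form y'' + P_1(x) y' + P_2(x) y = 0 with P_1(x) = -3 + 1/x and P_2(x) = -3 - 3/x - 1/x^2.
x = 0 is a singular point because the y'-coefficient -3 + 1/x has a pole at x = 0 and the y-coefficient -3 - 3/x - 1/x^2 has a pole at x = 0.
It is a regular singular point because x P_1(x) = p(x) = 1 - 3x and x^2 P_2(x) = q(x) = -3x^2 - 3x - 1 are polynomials, hence analytic at x = 0.
p(0) = 1,  q(0) = -1.
Indicial equation: r(r-1) + p(0) r + q(0) = 0, i.e. r^2 + (p(0) - 1) r + q(0) = 0, i.e. r^2 - 1 = 0.
Discriminant: (0)^2 - 4(-1) = 4, so r = (0 ± 2)/2.
Solving: r_1 = 1, r_2 = -1.

indicial: r^2 - 1 = 0; roots r_1 = 1, r_2 = -1


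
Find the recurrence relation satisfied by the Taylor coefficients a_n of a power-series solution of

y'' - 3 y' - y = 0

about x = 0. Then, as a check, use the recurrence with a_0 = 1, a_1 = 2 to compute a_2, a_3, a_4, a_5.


Substitute y = sum_n a_n x^n.
y''(x) has coefficient (n+2)(n+1) a_{n+2} at x^n;
-3 y'(x) has coefficient -3 (n+1) a_{n+1} at x^n;
-y(x) has coefficient -1 a_n at x^n.
Matching x^n: (n+2)(n+1) a_{n+2} - 3 (n+1) a_{n+1} - 1 a_n = 0.
Thus a_{n+2} = [3 (n+1) a_{n+1} + 1 a_n] / ((n+1)(n+2)).

Check with a_0 = 1, a_1 = 2 (apply the recurrence for n = 0, 1, 2, 3): a_0 = 1, a_1 = 2, a_2 = 7/2, a_3 = 23/6, a_4 = 19/6, a_5 = 251/120.

a_(n+2) = [3 (n+1) a_(n+1) + 1 a_n] / ((n+1)(n+2)); check: a_0 = 1, a_1 = 2, a_2 = 7/2, a_3 = 23/6, a_4 = 19/6, a_5 = 251/120


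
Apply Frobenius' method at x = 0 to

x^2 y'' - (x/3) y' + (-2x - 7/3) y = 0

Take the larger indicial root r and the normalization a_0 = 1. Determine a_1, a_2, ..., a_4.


Write in Frobenius form y'' + (p(x)/x) y' + (q(x)/x^2) y = 0:
  p(x) = -1/3,  q(x) = -2x - 7/3.
Indicial equation: r(r-1) + (-1/3) r + (-7/3) = 0 -> roots r_1 = 7/3, r_2 = -1.
Take r = r_1 = 7/3. Let y(x) = x^r sum_{n>=0} a_n x^n with a_0 = 1.
Substitute y = x^r sum a_n x^n and match x^{r+n}. The recurrence is
  D(n) a_n - 2 a_{n-1} = 0,  where D(n) = (r+n)(r+n-1) + (-1/3)(r+n) + (-7/3).
  a_n = 2 / D(n) * a_{n-1}.
Since the indicial polynomial factors as (r - r_1)(r - r_2), D(n) = (r_1 + n - r_1)(r_1 + n - r_2) = n(n + 10/3).
Evaluating step by step (a_0 = 1):
  n = 1: D(1) = 1(1 + 10/3) = 13/3; numerator = 2(1) = 2; a_1 = (2)/(13/3) = 6/13
  n = 2: D(2) = 2(2 + 10/3) = 32/3; numerator = 2(6/13) = 12/13; a_2 = (12/13)/(32/3) = 9/104
  n = 3: D(3) = 3(3 + 10/3) = 19; numerator = 2(9/104) = 9/52; a_3 = (9/52)/(19) = 9/988
  n = 4: D(4) = 4(4 + 10/3) = 88/3; numerator = 2(9/988) = 9/494; a_4 = (9/494)/(88/3) = 27/43472

r = 7/3; a_0 = 1; a_1 = 6/13; a_2 = 9/104; a_3 = 9/988; a_4 = 27/43472


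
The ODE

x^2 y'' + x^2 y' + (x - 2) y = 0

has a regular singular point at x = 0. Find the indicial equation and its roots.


Divide by x^2 to reach normal form y'' + P_1(x) y' + P_2(x) y = 0 with P_1(x) = 1 and P_2(x) = 1/x - 2/x^2.
x = 0 is a singular point because the y-coefficient 1/x - 2/x^2 has a pole at x = 0.
It is a regular singular point because x P_1(x) = p(x) = x and x^2 P_2(x) = q(x) = x - 2 are polynomials, hence analytic at x = 0.
p(0) = 0,  q(0) = -2.
Indicial equation: r(r-1) + p(0) r + q(0) = 0, i.e. r^2 + (p(0) - 1) r + q(0) = 0, i.e. r^2 - 1 r - 2 = 0.
Discriminant: (-1)^2 - 4(-2) = 9, so r = (1 ± 3)/2.
Solving: r_1 = 2, r_2 = -1.

indicial: r^2 - 1 r - 2 = 0; roots r_1 = 2, r_2 = -1


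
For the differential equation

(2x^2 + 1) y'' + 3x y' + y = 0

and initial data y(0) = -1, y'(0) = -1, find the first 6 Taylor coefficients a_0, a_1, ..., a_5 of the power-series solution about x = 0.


Ansatz: y(x) = sum_{n>=0} a_n x^n, so y'(x) = sum_{n>=1} n a_n x^(n-1) and y''(x) = sum_{n>=2} n(n-1) a_n x^(n-2).
Substitute into P(x) y'' + Q(x) y' + R(x) y = 0 with P(x) = 2x^2 + 1, Q(x) = 3x, R(x) = 1, and match powers of x.
Initial conditions: a_0 = -1, a_1 = -1.
Setting the coefficient of each power of x to zero and solving order by order (substituting the coefficients already found):
  x^0: 2 a_2 + a_0 = 0  ->  2 a_2 = -a_0 = 1  ->  a_2 = 1/2
  x^1: 6 a_3 + 4 a_1 = 0  ->  6 a_3 = -4 a_1 = 4  ->  a_3 = 2/3
  x^2: 12 a_4 + 11 a_2 = 0  ->  12 a_4 = -11 a_2 = -11/2  ->  a_4 = -11/24
  x^3: 20 a_5 + 22 a_3 = 0  ->  20 a_5 = -22 a_3 = -44/3  ->  a_5 = -11/15
Truncated series: y(x) = -1 - x + (1/2) x^2 + (2/3) x^3 - (11/24) x^4 - (11/15) x^5 + O(x^6).

a_0 = -1; a_1 = -1; a_2 = 1/2; a_3 = 2/3; a_4 = -11/24; a_5 = -11/15


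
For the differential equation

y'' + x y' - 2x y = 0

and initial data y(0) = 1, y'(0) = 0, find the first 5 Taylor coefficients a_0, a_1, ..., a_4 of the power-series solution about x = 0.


Ansatz: y(x) = sum_{n>=0} a_n x^n, so y'(x) = sum_{n>=1} n a_n x^(n-1) and y''(x) = sum_{n>=2} n(n-1) a_n x^(n-2).
Substitute into P(x) y'' + Q(x) y' + R(x) y = 0 with P(x) = 1, Q(x) = x, R(x) = -2x, and match powers of x.
Initial conditions: a_0 = 1, a_1 = 0.
Setting the coefficient of each power of x to zero and solving order by order (substituting the coefficients already found):
  x^0: 2 a_2 = 0  ->  a_2 = 0
  x^1: 6 a_3 + a_1 - 2 a_0 = 0  ->  6 a_3 = -a_1 + 2 a_0 = 2  ->  a_3 = 1/3
  x^2: 12 a_4 + 2 a_2 - 2 a_1 = 0  ->  12 a_4 = -2 a_2 + 2 a_1 = 0  ->  a_4 = 0
Truncated series: y(x) = 1 + (1/3) x^3 + O(x^5).

a_0 = 1; a_1 = 0; a_2 = 0; a_3 = 1/3; a_4 = 0
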